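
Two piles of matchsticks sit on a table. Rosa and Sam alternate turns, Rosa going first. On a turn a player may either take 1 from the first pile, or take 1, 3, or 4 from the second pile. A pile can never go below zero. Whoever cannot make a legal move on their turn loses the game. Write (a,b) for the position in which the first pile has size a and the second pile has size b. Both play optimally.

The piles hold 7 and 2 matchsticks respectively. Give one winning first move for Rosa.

Label each position W (a win for the player to move) or L (a loss). A position with no legal move is L; any other position is W exactly when some move reaches an L, and L when every move reaches a W.
No move ever increases a pile, so every position that can arise here has a ≤ 7 and b ≤ 2; it is enough to label the cells with 0 ≤ a ≤ 7 and 0 ≤ b ≤ 2.
Every move lowers a or b (never raises either), so fill the grid row by row in increasing a, and left to right within a row: each cell's successors are then already labelled.
      b=0  b=1  b=2
a=0:    L    W    L
a=1:    W    L    W
a=2:    L    W    L
a=3:    W    L    W
a=4:    L    W    L
a=5:    W    L    W
a=6:    L    W    L
a=7:    W    L    W
Cells with no legal move (terminal, hence L): (0,0).
The remaining L cells, each justified by listing all of its moves:
(0,2): only reaches (0,1)(W), which is W → L
(1,1): only reaches (0,1)(W), (1,0)(W), all W → L
(2,0): only reaches (1,0)(W), which is W → L
(2,2): only reaches (1,2)(W), (2,1)(W), all W → L
(3,1): only reaches (2,1)(W), (3,0)(W), all W → L
(4,0): only reaches (3,0)(W), which is W → L
(4,2): only reaches (3,2)(W), (4,1)(W), all W → L
(5,1): only reaches (4,1)(W), (5,0)(W), all W → L
(6,0): only reaches (5,0)(W), which is W → L
(6,2): only reaches (5,2)(W), (6,1)(W), all W → L
(7,1): only reaches (6,1)(W), (7,0)(W), all W → L
Every other cell has at least one move into one of the L cells above, so it is W.
From (7,2), the L positions reachable in one move are: (6,2), (7,1). Any move reaching one of these is winning.

Move to (6,2).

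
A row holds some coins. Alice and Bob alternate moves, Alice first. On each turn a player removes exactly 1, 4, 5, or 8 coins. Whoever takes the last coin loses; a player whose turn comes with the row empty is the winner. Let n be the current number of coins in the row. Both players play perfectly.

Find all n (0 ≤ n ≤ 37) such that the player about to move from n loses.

1, 3, 10, 12, 19, 21, 28, 30, 37

Compute win/loss labels from the base case upward. A position with no move is W. Any other position is W if it can reach an L in one move, else L.
n=0: no move; the opponent has just taken the last coin and therefore loses → W
n=1: only reaches 0(W), which is W → L
n=2: reaches L-position 1 → W
n=3: only reaches 2(W), which is W → L
n=4: reaches L-position 3 → W
n=5: reaches L-position 1 → W
n=6: reaches L-position 1 → W
n=7: reaches L-position 3 → W
n=8: reaches L-position 3 → W
n=9: reaches L-position 1 → W
n=10: only reaches 9(W), 6(W), 5(W), 2(W), all W → L
n=11: reaches L-position 10 → W
n=12: only reaches 11(W), 8(W), 7(W), 4(W), all W → L
n=13: reaches L-position 12 → W
n=14: reaches L-position 10 → W
n=15: reaches L-position 10 → W
n=16: reaches L-position 12 → W
n=17: reaches L-position 12 → W
n=18: reaches L-position 10 → W
n=19: only reaches 18(W), 15(W), 14(W), 11(W), all W → L
n=20: reaches L-position 19 → W
n=21: only reaches 20(W), 17(W), 16(W), 13(W), all W → L
n=22: reaches L-position 21 → W
n=23: reaches L-position 19 → W
n=24: reaches L-position 19 → W
n=25: reaches L-position 21 → W
n=26: reaches L-position 21 → W
n=27: reaches L-position 19 → W
n=28: only reaches 27(W), 24(W), 23(W), 20(W), all W → L
n=29: reaches L-position 28 → W
n=30: only reaches 29(W), 26(W), 25(W), 22(W), all W → L
n=31: reaches L-position 30 → W
n=32: reaches L-position 28 → W
n=33: reaches L-position 28 → W
n=34: reaches L-position 30 → W
n=35: reaches L-position 30 → W
n=36: reaches L-position 28 → W
n=37: only reaches 36(W), 33(W), 32(W), 29(W), all W → L
The losing starting values of n are exactly the entries labelled L in this table (9 of them).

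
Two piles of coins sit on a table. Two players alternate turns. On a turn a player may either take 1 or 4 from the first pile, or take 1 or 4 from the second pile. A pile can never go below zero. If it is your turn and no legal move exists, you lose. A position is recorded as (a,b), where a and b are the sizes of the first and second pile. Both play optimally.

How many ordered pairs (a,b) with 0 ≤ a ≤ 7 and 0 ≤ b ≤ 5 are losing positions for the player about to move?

19

Label each position W (a win for the player to move) or L (a loss). A position with no legal move is L; any other position is W exactly when some move reaches an L, and L when every move reaches a W.
Every move lowers a or b (never raises either), so fill the grid row by row in increasing a, and left to right within a row: each cell's successors are then already labelled.
      b=0  b=1  b=2  b=3  b=4  b=5
a=0:    L    W    L    W    W    L
a=1:    W    L    W    L    W    W
a=2:    L    W    L    W    W    L
a=3:    W    L    W    L    W    W
a=4:    W    W    W    W    L    W
a=5:    L    W    L    W    W    L
a=6:    W    L    W    L    W    W
a=7:    L    W    L    W    W    L
Cells with no legal move (terminal, hence L): (0,0).
The remaining L cells, each justified by listing all of its moves:
(0,2): the only move is to (0,1)(W), a W ⇒ L
(0,5): moves to (0,4)(W), (0,1)(W); every one is W ⇒ L
(1,1): moves to (0,1)(W), (1,0)(W); every one is W ⇒ L
(1,3): moves to (0,3)(W), (1,2)(W); every one is W ⇒ L
(2,0): the only move is to (1,0)(W), a W ⇒ L
(2,2): moves to (1,2)(W), (2,1)(W); every one is W ⇒ L
(2,5): moves to (1,5)(W), (2,4)(W), (2,1)(W); every one is W ⇒ L
(3,1): moves to (2,1)(W), (3,0)(W); every one is W ⇒ L
(3,3): moves to (2,3)(W), (3,2)(W); every one is W ⇒ L
(4,4): moves to (3,4)(W), (0,4)(W), (4,3)(W), (4,0)(W); every one is W ⇒ L
(5,0): moves to (4,0)(W), (1,0)(W); every one is W ⇒ L
(5,2): moves to (4,2)(W), (1,2)(W), (5,1)(W); every one is W ⇒ L
(5,5): moves to (4,5)(W), (1,5)(W), (5,4)(W), (5,1)(W); every one is W ⇒ L
(6,1): moves to (5,1)(W), (2,1)(W), (6,0)(W); every one is W ⇒ L
(6,3): moves to (5,3)(W), (2,3)(W), (6,2)(W); every one is W ⇒ L
(7,0): moves to (6,0)(W), (3,0)(W); every one is W ⇒ L
(7,2): moves to (6,2)(W), (3,2)(W), (7,1)(W); every one is W ⇒ L
(7,5): moves to (6,5)(W), (3,5)(W), (7,4)(W), (7,1)(W); every one is W ⇒ L
Every other cell has at least one move into one of the L cells above, so it is W.
L cells per row: a=0: 3, a=1: 2, a=2: 3, a=3: 2, a=4: 1, a=5: 3, a=6: 2, a=7: 3; total 19.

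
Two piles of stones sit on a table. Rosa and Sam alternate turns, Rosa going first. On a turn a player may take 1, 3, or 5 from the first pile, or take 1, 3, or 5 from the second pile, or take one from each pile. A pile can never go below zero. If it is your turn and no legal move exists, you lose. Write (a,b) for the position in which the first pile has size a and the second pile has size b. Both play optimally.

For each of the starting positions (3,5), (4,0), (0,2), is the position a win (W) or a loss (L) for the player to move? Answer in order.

(3,5): W, (4,0): L, (0,2): L

Compute win/loss labels from the base case upward. A position with no move is L. Any other position is W if it can reach an L in one move, else L.
No move ever increases a pile, so every position that can arise here has a ≤ 4 and b ≤ 5; it is enough to label the cells with 0 ≤ a ≤ 4 and 0 ≤ b ≤ 5.
Every move lowers a or b (never raises either), so fill the grid row by row in increasing a, and left to right within a row: each cell's successors are then already labelled.
      b=0  b=1  b=2  b=3  b=4  b=5
a=0:    L    W    L    W    L    W
a=1:    W    W    W    W    W    W
a=2:    L    W    L    W    L    W
a=3:    W    W    W    W    W    W
a=4:    L    W    L    W    L    W
Cells with no legal move (terminal, hence L): (0,0).
The remaining L cells, each justified by listing all of its moves:
(0,2): only reaches (0,1)(W), which is W → L
(0,4): only reaches (0,3)(W), (0,1)(W), all W → L
(2,0): only reaches (1,0)(W), which is W → L
(2,2): only reaches (1,2)(W), (2,1)(W), (1,1)(W), all W → L
(2,4): only reaches (1,4)(W), (2,3)(W), (2,1)(W), (1,3)(W), all W → L
(4,0): only reaches (3,0)(W), (1,0)(W), all W → L
(4,2): only reaches (3,2)(W), (1,2)(W), (4,1)(W), (3,1)(W), all W → L
(4,4): only reaches (3,4)(W), (1,4)(W), (4,3)(W), (4,1)(W), (3,3)(W), all W → L
Every other cell has at least one move into one of the L cells above, so it is W.
(3,5): the move to (2,4) reaches an L cell, so W
(4,0): one of the L cells justified above, so L
(0,2): one of the L cells justified above, so L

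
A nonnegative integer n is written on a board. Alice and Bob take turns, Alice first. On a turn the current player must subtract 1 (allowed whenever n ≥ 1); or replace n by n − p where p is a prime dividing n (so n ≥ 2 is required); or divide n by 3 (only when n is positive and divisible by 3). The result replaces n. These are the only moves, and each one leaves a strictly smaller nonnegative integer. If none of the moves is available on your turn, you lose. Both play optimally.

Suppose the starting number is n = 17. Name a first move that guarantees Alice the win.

Move to 0.

Work bottom-up. With no move the player to move loses. Otherwise the position is W if at least one move leads to an L position for the opponent, and L if every move leads to a W.
n=0: no move → L
n=1: →0(L), so W
n=2: →0(L), so W
n=3: →0(L), so W
n=4: →2(W), 3(W) — all W, so L
n=5: →0(L), so W
n=6: →4(L), so W
n=7: →0(L), so W
n=8: →6(W), 7(W) — all W, so L
n=9: →8(L), so W
n=10: →8(L), so W
n=11: →0(L), so W
n=12: →4(L), so W
n=13: →0(L), so W
n=14: →7(W), 12(W), 13(W) — all W, so L
n=15: →14(L), so W
n=16: →14(L), so W
n=17: →0(L), so W
From 17, the L positions reachable in one move are: 0.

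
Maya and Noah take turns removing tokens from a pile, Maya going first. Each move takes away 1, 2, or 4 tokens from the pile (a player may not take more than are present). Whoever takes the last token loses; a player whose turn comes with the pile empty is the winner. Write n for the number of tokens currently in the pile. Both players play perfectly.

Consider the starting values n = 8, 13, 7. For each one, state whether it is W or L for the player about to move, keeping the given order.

8: W, 13: L, 7: L

Work bottom-up. With no move the player to move wins. Otherwise the position is W if at least one move leads to an L position for the opponent, and L if every move leads to a W.
n=0: no move; the opponent has just taken the last token and therefore loses → W
n=1: only reaches 0(W), which is W → L
n=2: reaches L-position 1 → W
n=3: reaches L-position 1 → W
n=4: only reaches 3(W), 2(W), 0(W), all W → L
n=5: reaches L-position 4 → W
n=6: reaches L-position 4 → W
n=7: only reaches 6(W), 5(W), 3(W), all W → L
n=8: reaches L-position 7 → W
n=9: reaches L-position 7 → W
n=10: only reaches 9(W), 8(W), 6(W), all W → L
n=11: reaches L-position 10 → W
n=12: reaches L-position 10 → W
n=13: only reaches 12(W), 11(W), 9(W), all W → L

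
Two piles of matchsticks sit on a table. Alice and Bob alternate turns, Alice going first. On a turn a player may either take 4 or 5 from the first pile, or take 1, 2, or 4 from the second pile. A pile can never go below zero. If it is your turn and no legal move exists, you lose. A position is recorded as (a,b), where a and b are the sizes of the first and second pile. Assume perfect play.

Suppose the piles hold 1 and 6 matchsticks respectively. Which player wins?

Positions with no move are L. A position that does have a move is losing for the player to move precisely when every available move leads to a winning position for the opponent. Fill in the labels:
No move ever increases a pile, so every position that can arise here has a ≤ 1 and b ≤ 6; it is enough to label the cells with 0 ≤ a ≤ 1 and 0 ≤ b ≤ 6.
Every move lowers a or b (never raises either), so fill the grid row by row in increasing a, and left to right within a row: each cell's successors are then already labelled.
      b=0  b=1  b=2  b=3  b=4  b=5  b=6
a=0:    L    W    W    L    W    W    L
a=1:    L    W    W    L    W    W    L
Cells with no legal move (terminal, hence L): (0,0), (1,0).
The remaining L cells, each justified by listing all of its moves:
(0,3): L (options (0,2)(W), (0,1)(W) are all W)
(0,6): L (options (0,5)(W), (0,4)(W), (0,2)(W) are all W)
(1,3): L (options (1,2)(W), (1,1)(W) are all W)
(1,6): L (options (1,5)(W), (1,4)(W), (1,2)(W) are all W)
Every other cell has at least one move into one of the L cells above, so it is W.
The starting position (1,6) is L: whatever Alice does, the opponent receives a W position.

Bob wins.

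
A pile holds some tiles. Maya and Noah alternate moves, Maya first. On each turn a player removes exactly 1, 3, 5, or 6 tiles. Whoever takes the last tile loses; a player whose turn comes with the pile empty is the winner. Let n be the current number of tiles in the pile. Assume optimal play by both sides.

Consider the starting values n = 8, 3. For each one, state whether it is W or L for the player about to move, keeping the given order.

8: W, 3: L

Use the standard recursion: the mover wins at a terminal position; elsewhere, the mover wins exactly when some move hands the opponent an L position.
n=0: no move; the opponent has just taken the last tile and therefore loses → W
n=1: →0(W) only, which is W, so L
n=2: →1(L), so W
n=3: →2(W), 0(W) — all W, so L
n=4: →3(L), so W
n=5: →4(W), 2(W), 0(W) — all W, so L
n=6: →5(L), so W
n=7: →1(L), so W
n=8: →5(L), so W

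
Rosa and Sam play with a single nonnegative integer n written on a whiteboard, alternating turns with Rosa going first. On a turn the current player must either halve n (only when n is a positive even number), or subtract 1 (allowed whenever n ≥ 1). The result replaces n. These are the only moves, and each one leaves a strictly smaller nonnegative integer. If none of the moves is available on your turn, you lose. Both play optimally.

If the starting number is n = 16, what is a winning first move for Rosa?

Positions with no move are L. A position that does have a move is losing for the player to move precisely when every available move leads to a winning position for the opponent. Fill in the labels:
n=0: no move → L
n=1: →0(L), so W
n=2: →1(W) only, which is W, so L
n=3: →2(L), so W
n=4: →2(L), so W
n=5: →4(W) only, which is W, so L
n=6: →5(L), so W
n=7: →6(W) only, which is W, so L
n=8: →7(L), so W
n=9: →8(W) only, which is W, so L
n=10: →5(L), so W
n=11: →10(W) only, which is W, so L
n=12: →11(L), so W
n=13: →12(W) only, which is W, so L
n=14: →7(L), so W
n=15: →14(W) only, which is W, so L
n=16: →15(L), so W
From 16, the L positions reachable in one move are: 15.

Move to 15.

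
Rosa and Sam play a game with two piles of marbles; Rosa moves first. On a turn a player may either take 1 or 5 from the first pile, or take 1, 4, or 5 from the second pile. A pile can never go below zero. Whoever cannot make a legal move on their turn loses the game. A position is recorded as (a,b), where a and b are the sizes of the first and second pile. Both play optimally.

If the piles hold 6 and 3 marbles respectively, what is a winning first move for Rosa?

Move to (5,3).

Label each position W (a win for the player to move) or L (a loss). A position with no legal move is L; any other position is W exactly when some move reaches an L, and L when every move reaches a W.
No move ever increases a pile, so every position that can arise here has a ≤ 6 and b ≤ 3; it is enough to label the cells with 0 ≤ a ≤ 6 and 0 ≤ b ≤ 3.
Every move lowers a or b (never raises either), so fill the grid row by row in increasing a, and left to right within a row: each cell's successors are then already labelled.
      b=0  b=1  b=2  b=3
a=0:    L    W    L    W
a=1:    W    L    W    L
a=2:    L    W    L    W
a=3:    W    L    W    L
a=4:    L    W    L    W
a=5:    W    L    W    L
a=6:    L    W    L    W
Cells with no legal move (terminal, hence L): (0,0).
The remaining L cells, each justified by listing all of its moves:
(0,2): only reaches (0,1)(W), which is W → L
(1,1): only reaches (0,1)(W), (1,0)(W), all W → L
(1,3): only reaches (0,3)(W), (1,2)(W), all W → L
(2,0): only reaches (1,0)(W), which is W → L
(2,2): only reaches (1,2)(W), (2,1)(W), all W → L
(3,1): only reaches (2,1)(W), (3,0)(W), all W → L
(3,3): only reaches (2,3)(W), (3,2)(W), all W → L
(4,0): only reaches (3,0)(W), which is W → L
(4,2): only reaches (3,2)(W), (4,1)(W), all W → L
(5,1): only reaches (4,1)(W), (0,1)(W), (5,0)(W), all W → L
(5,3): only reaches (4,3)(W), (0,3)(W), (5,2)(W), all W → L
(6,0): only reaches (5,0)(W), (1,0)(W), all W → L
(6,2): only reaches (5,2)(W), (1,2)(W), (6,1)(W), all W → L
Every other cell has at least one move into one of the L cells above, so it is W.
From (6,3), the L positions reachable in one move are: (5,3), (1,3), (6,2). Any move reaching one of these is winning.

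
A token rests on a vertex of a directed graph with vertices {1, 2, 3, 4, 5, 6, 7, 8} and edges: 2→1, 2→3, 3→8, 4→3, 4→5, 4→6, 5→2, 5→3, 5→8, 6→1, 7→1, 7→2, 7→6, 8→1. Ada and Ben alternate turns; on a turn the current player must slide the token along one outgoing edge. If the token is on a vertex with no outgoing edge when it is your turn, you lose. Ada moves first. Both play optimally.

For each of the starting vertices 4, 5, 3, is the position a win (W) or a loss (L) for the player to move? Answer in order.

4: W, 5: W, 3: L

Positions with no move are L. A position that does have a move is losing for the player to move precisely when every available move leads to a winning position for the opponent. Fill in the labels:
Every edge goes from a vertex to one that appears earlier in the order 1, 8, 6, 3, 2, 5, 7, 4, so processing vertices in that order labels each vertex after all of its successors.
1: no outgoing edge → L
8: →1(L), so W
6: →1(L), so W
3: →8(W) only, which is W, so L
2: →3(L), so W
5: →3(L), so W
7: →1(L), so W
4: →3(L), so W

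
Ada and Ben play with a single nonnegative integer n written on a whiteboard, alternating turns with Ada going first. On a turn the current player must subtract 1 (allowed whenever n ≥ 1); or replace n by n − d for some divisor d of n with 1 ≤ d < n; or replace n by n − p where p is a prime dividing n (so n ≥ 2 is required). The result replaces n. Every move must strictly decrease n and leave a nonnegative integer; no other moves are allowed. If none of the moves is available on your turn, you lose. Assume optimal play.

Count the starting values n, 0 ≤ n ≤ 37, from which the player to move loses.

Classify positions by backward induction: terminal positions (no move available) are L. From any other position, the mover wins iff some move reaches an L.
n=0: no move → L
n=1: →0(L), so W
n=2: →0(L), so W
n=3: →0(L), so W
n=4: →2(W), 3(W) — all W, so L
n=5: →0(L), so W
n=6: →4(L), so W
n=7: →0(L), so W
n=8: →4(L), so W
n=9: →6(W), 8(W) — all W, so L
n=10: →9(L), so W
n=11: →0(L), so W
n=12: →9(L), so W
n=13: →0(L), so W
n=14: →7(W), 12(W), 13(W) — all W, so L
n=15: →14(L), so W
n=16: →14(L), so W
n=17: →0(L), so W
n=18: →9(L), so W
n=19: →0(L), so W
n=20: →10(W), 15(W), 16(W), 18(W), 19(W) — all W, so L
n=21: →14(L), so W
n=22: →20(L), so W
n=23: →0(L), so W
n=24: →20(L), so W
n=25: →20(L), so W
n=26: →13(W), 24(W), 25(W) — all W, so L
n=27: →26(L), so W
n=28: →14(L), so W
n=29: →0(L), so W
n=30: →20(L), so W
n=31: →0(L), so W
n=32: →16(W), 24(W), 28(W), 30(W), 31(W) — all W, so L
n=33: →32(L), so W
n=34: →32(L), so W
n=35: →28(W), 30(W), 34(W) — all W, so L
n=36: →32(L), so W
n=37: →0(L), so W
L entries with 0 ≤ n ≤ 37: n = 0, 4, 9, 14, 20, 26, 32, 35; that makes 8.

8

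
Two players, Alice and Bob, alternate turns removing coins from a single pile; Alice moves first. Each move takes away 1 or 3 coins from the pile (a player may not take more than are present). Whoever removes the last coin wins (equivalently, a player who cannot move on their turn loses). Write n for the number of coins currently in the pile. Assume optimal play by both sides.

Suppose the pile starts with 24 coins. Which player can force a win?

Use the standard recursion: the mover loses at a terminal position; elsewhere, the mover wins exactly when some move hands the opponent an L position.
n=0: no move → L
n=1: →0(L), so W
n=2: →1(W) only, which is W, so L
n=3: →2(L), so W
n=4: →3(W), 1(W) — all W, so L
n=5: →4(L), so W
n=6: →5(W), 3(W) — all W, so L
n=7: →6(L), so W
n=8: →7(W), 5(W) — all W, so L
n=9: →8(L), so W
n=10: →9(W), 7(W) — all W, so L
n=11: →10(L), so W
n=12: →11(W), 9(W) — all W, so L
n=13: →12(L), so W
n=14: →13(W), 11(W) — all W, so L
n=15: →14(L), so W
n=16: →15(W), 13(W) — all W, so L
n=17: →16(L), so W
n=18: →17(W), 15(W) — all W, so L
n=19: →18(L), so W
n=20: →19(W), 17(W) — all W, so L
n=21: →20(L), so W
n=22: →21(W), 19(W) — all W, so L
n=23: →22(L), so W
n=24: →23(W), 21(W) — all W, so L
The starting position 24 is L: whatever Alice does, the opponent receives a W position.

Bob wins.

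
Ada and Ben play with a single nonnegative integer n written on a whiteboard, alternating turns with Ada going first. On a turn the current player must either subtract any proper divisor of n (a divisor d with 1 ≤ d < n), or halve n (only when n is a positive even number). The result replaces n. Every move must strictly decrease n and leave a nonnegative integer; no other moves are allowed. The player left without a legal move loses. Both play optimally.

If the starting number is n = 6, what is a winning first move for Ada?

Compute win/loss labels from the base case upward. A position with no move is L. Any other position is W if it can reach an L in one move, else L.
n=0: no move → L
n=1: no move → L
n=2: W (go to 1, an L position)
n=3: L (sole option 2(W) is W)
n=4: W (go to 3, an L position)
n=5: L (sole option 4(W) is W)
n=6: W (go to 3, an L position)
From 6, the L positions reachable in one move are: 3, 5. Any move reaching one of these is winning.

Move to 3.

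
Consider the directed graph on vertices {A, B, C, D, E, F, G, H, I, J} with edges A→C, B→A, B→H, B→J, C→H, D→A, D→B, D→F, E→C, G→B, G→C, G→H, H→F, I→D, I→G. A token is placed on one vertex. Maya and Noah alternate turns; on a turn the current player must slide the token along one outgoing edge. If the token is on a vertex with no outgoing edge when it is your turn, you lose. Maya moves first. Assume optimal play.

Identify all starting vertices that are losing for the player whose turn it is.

C, F, I, J

Classify positions by backward induction: terminal positions (no move available) are L. From any other position, the mover wins iff some move reaches an L.
Every edge goes from a vertex to one that appears earlier in the order F, J, H, C, A, B, D, E, G, I, so processing vertices in that order labels each vertex after all of its successors.
F: no outgoing edge → L
J: no outgoing edge → L
H: →F(L), so W
C: →H(W) only, which is W, so L
A: →C(L), so W
B: →J(L), so W
D: →F(L), so W
E: →C(L), so W
G: →C(L), so W
I: →G(W), D(W) — all W, so L
Reading off the rows marked L gives the requested list; there are 4 such vertices.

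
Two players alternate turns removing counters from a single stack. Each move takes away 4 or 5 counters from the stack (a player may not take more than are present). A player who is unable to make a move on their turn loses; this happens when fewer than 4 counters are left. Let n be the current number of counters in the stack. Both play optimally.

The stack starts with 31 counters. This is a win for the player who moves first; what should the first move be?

Classify positions by backward induction: terminal positions (no move available) are L. From any other position, the mover wins iff some move reaches an L.
n=0: no move → L
n=1: no move → L
n=2: no move → L
n=3: no move → L
n=4: W (go to 0, an L position)
n=5: W (go to 1, an L position)
n=6: W (go to 2, an L position)
n=7: W (go to 3, an L position)
n=8: W (go to 3, an L position)
n=9: L (options 5(W), 4(W) are all W)
n=10: L (options 6(W), 5(W) are all W)
n=11: L (options 7(W), 6(W) are all W)
n=12: L (options 8(W), 7(W) are all W)
n=13: W (go to 9, an L position)
n=14: W (go to 10, an L position)
n=15: W (go to 11, an L position)
n=16: W (go to 12, an L position)
n=17: W (go to 12, an L position)
n=18: L (options 14(W), 13(W) are all W)
n=19: L (options 15(W), 14(W) are all W)
n=20: L (options 16(W), 15(W) are all W)
n=21: L (options 17(W), 16(W) are all W)
n=22: W (go to 18, an L position)
n=23: W (go to 19, an L position)
n=24: W (go to 20, an L position)
n=25: W (go to 21, an L position)
n=26: W (go to 21, an L position)
n=27: L (options 23(W), 22(W) are all W)
n=28: L (options 24(W), 23(W) are all W)
n=29: L (options 25(W), 24(W) are all W)
n=30: L (options 26(W), 25(W) are all W)
n=31: W (go to 27, an L position)
From 31, the L positions reachable in one move are: 27.

Remove 4, leaving 27.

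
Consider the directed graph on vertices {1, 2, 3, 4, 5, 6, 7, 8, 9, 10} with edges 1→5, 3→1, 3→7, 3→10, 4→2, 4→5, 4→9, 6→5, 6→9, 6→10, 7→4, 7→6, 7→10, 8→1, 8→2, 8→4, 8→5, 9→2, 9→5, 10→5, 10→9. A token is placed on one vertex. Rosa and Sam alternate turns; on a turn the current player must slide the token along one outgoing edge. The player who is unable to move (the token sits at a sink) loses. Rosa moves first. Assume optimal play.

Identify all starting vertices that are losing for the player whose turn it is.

2, 5, 7

Label each position W (a win for the player to move) or L (a loss). A position with no legal move is L; any other position is W exactly when some move reaches an L, and L when every move reaches a W.
Every edge goes from a vertex to one that appears earlier in the order 2, 5, 9, 4, 10, 6, 1, 7, 3, 8, so processing vertices in that order labels each vertex after all of its successors.
2: no outgoing edge → L
5: no outgoing edge → L
9: W (go to 5, an L position)
4: W (go to 5, an L position)
10: W (go to 5, an L position)
6: W (go to 5, an L position)
1: W (go to 5, an L position)
7: L (options 6(W), 10(W), 4(W) are all W)
3: W (go to 7, an L position)
8: W (go to 5, an L position)
The losing starting vertices are exactly the entries labelled L in this table (3 of them).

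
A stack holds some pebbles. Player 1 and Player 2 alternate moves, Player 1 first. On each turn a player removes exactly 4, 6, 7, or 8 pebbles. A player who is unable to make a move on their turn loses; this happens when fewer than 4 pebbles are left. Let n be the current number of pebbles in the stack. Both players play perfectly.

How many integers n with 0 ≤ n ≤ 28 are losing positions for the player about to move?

Compute win/loss labels from the base case upward. A position with no move is L. Any other position is W if it can reach an L in one move, else L.
n=0: no move → L
n=1: no move → L
n=2: no move → L
n=3: no move → L
n=4: W (go to 0, an L position)
n=5: W (go to 1, an L position)
n=6: W (go to 2, an L position)
n=7: W (go to 3, an L position)
n=8: W (go to 2, an L position)
n=9: W (go to 3, an L position)
n=10: W (go to 3, an L position)
n=11: W (go to 3, an L position)
n=12: L (options 8(W), 6(W), 5(W), 4(W) are all W)
n=13: L (options 9(W), 7(W), 6(W), 5(W) are all W)
n=14: L (options 10(W), 8(W), 7(W), 6(W) are all W)
n=15: L (options 11(W), 9(W), 8(W), 7(W) are all W)
n=16: W (go to 12, an L position)
n=17: W (go to 13, an L position)
n=18: W (go to 14, an L position)
n=19: W (go to 15, an L position)
n=20: W (go to 14, an L position)
n=21: W (go to 15, an L position)
n=22: W (go to 15, an L position)
n=23: W (go to 15, an L position)
n=24: L (options 20(W), 18(W), 17(W), 16(W) are all W)
n=25: L (options 21(W), 19(W), 18(W), 17(W) are all W)
n=26: L (options 22(W), 20(W), 19(W), 18(W) are all W)
n=27: L (options 23(W), 21(W), 20(W), 19(W) are all W)
n=28: W (go to 24, an L position)
L entries with 0 ≤ n ≤ 28: n = 0, 1, 2, 3, 12, 13, 14, 15, 24, 25, 26, 27; that makes 12.

12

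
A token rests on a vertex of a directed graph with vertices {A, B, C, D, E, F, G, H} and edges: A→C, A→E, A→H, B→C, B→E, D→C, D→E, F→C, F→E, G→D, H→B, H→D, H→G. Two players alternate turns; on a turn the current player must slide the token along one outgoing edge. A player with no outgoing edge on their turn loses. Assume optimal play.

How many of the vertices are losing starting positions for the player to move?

3

Build the W/L table. Terminal = L. A non-terminal position is W if it has a move to some L; otherwise it is L.
Every edge goes from a vertex to one that appears earlier in the order E, C, B, D, G, H, A, F, so processing vertices in that order labels each vertex after all of its successors.
E: no outgoing edge → L
C: no outgoing edge → L
B: →C(L), so W
D: →C(L), so W
G: →D(W) only, which is W, so L
H: →G(L), so W
A: →C(L), so W
F: →C(L), so W
The L vertices are C, E, G; that is 3 in all.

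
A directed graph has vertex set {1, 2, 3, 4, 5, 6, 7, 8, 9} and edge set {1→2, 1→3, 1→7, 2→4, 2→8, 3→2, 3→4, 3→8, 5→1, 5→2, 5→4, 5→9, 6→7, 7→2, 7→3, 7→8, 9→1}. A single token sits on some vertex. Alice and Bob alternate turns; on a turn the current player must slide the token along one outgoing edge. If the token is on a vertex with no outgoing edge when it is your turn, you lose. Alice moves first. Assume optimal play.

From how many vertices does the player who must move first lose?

4

Use the standard recursion: the mover loses at a terminal position; elsewhere, the mover wins exactly when some move hands the opponent an L position.
Every edge goes from a vertex to one that appears earlier in the order 4, 8, 2, 3, 7, 1, 9, 5, 6, so processing vertices in that order labels each vertex after all of its successors.
4: no outgoing edge → L
8: no outgoing edge → L
2: →8(L), so W
3: →8(L), so W
7: →8(L), so W
1: →7(W), 3(W), 2(W) — all W, so L
9: →1(L), so W
5: →1(L), so W
6: →7(W) only, which is W, so L
The L vertices are 1, 4, 6, 8; that is 4 in all.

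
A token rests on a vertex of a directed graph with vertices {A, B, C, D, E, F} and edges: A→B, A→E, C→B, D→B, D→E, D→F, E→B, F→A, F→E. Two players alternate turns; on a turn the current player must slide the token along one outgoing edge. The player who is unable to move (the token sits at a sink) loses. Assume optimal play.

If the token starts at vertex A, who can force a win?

Positions with no move are L. A position that does have a move is losing for the player to move precisely when every available move leads to a winning position for the opponent. Fill in the labels:
Every edge goes from a vertex to one that appears earlier in the order B, E, A, F, D, C, so processing vertices in that order labels each vertex after all of its successors.
B: no outgoing edge → L
E: reaches L-position B → W
A: reaches L-position B → W
F: only reaches A(W), E(W), all W → L
D: reaches L-position F → W
C: reaches L-position B → W
The starting position A is W: the player to move should move to B, handing over an L position.

The first player wins.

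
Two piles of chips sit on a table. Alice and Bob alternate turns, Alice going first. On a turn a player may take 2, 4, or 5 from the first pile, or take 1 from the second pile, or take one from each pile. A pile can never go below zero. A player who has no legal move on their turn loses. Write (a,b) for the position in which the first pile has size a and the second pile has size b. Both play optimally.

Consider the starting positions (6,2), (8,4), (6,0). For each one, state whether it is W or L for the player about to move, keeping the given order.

Classify positions by backward induction: terminal positions (no move available) are L. From any other position, the mover wins iff some move reaches an L.
No move ever increases a pile, so every position that can arise here has a ≤ 8 and b ≤ 4; it is enough to label the cells with 0 ≤ a ≤ 8 and 0 ≤ b ≤ 4.
Every move lowers a or b (never raises either), so fill the grid row by row in increasing a, and left to right within a row: each cell's successors are then already labelled.
      b=0  b=1  b=2  b=3  b=4
a=0:    L    W    L    W    L
a=1:    L    W    L    W    L
a=2:    W    W    W    W    W
a=3:    W    L    W    L    W
a=4:    W    L    W    L    W
a=5:    W    W    W    W    W
a=6:    W    W    W    W    W
a=7:    L    W    L    W    L
a=8:    L    W    L    W    L
Cells with no legal move (terminal, hence L): (0,0), (1,0).
The remaining L cells, each justified by listing all of its moves:
(0,2): L (sole option (0,1)(W) is W)
(0,4): L (sole option (0,3)(W) is W)
(1,2): L (options (1,1)(W), (0,1)(W) are all W)
(1,4): L (options (1,3)(W), (0,3)(W) are all W)
(3,1): L (options (1,1)(W), (3,0)(W), (2,0)(W) are all W)
(3,3): L (options (1,3)(W), (3,2)(W), (2,2)(W) are all W)
(4,1): L (options (2,1)(W), (0,1)(W), (4,0)(W), (3,0)(W) are all W)
(4,3): L (options (2,3)(W), (0,3)(W), (4,2)(W), (3,2)(W) are all W)
(7,0): L (options (5,0)(W), (3,0)(W), (2,0)(W) are all W)
(7,2): L (options (5,2)(W), (3,2)(W), (2,2)(W), (7,1)(W), (6,1)(W) are all W)
(7,4): L (options (5,4)(W), (3,4)(W), (2,4)(W), (7,3)(W), (6,3)(W) are all W)
(8,0): L (options (6,0)(W), (4,0)(W), (3,0)(W) are all W)
(8,2): L (options (6,2)(W), (4,2)(W), (3,2)(W), (8,1)(W), (7,1)(W) are all W)
(8,4): L (options (6,4)(W), (4,4)(W), (3,4)(W), (8,3)(W), (7,3)(W) are all W)
Every other cell has at least one move into one of the L cells above, so it is W.
(6,2): the move to (1,2) reaches an L cell, so W
(8,4): one of the L cells justified above, so L
(6,0): the move to (1,0) reaches an L cell, so W

(6,2): W, (8,4): L, (6,0): W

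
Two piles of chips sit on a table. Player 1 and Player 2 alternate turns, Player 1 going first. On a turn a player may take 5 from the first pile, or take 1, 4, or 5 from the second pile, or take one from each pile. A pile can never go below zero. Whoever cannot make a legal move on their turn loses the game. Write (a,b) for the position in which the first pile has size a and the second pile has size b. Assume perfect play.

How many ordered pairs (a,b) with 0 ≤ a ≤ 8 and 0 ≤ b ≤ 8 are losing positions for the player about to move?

23

Positions with no move are L. A position that does have a move is losing for the player to move precisely when every available move leads to a winning position for the opponent. Fill in the labels:
Every move lowers a or b (never raises either), so fill the grid row by row in increasing a, and left to right within a row: each cell's successors are then already labelled.
      b=0  b=1  b=2  b=3  b=4  b=5  b=6  b=7  b=8
a=0:    L    W    L    W    W    W    W    W    L
a=1:    L    W    L    W    W    W    W    W    L
a=2:    L    W    L    W    W    W    W    W    L
a=3:    L    W    L    W    W    W    W    W    L
a=4:    L    W    L    W    W    W    W    W    L
a=5:    W    W    W    W    L    W    L    W    W
a=6:    W    L    W    L    W    W    W    W    W
a=7:    W    L    W    L    W    W    W    W    W
a=8:    W    L    W    L    W    W    W    W    W
Cells with no legal move (terminal, hence L): (0,0), (1,0), (2,0), (3,0), (4,0).
The remaining L cells, each justified by listing all of its moves:
(0,2): the only move is to (0,1)(W), a W ⇒ L
(0,8): moves to (0,7)(W), (0,4)(W), (0,3)(W); every one is W ⇒ L
(1,2): moves to (1,1)(W), (0,1)(W); every one is W ⇒ L
(1,8): moves to (1,7)(W), (1,4)(W), (1,3)(W), (0,7)(W); every one is W ⇒ L
(2,2): moves to (2,1)(W), (1,1)(W); every one is W ⇒ L
(2,8): moves to (2,7)(W), (2,4)(W), (2,3)(W), (1,7)(W); every one is W ⇒ L
(3,2): moves to (3,1)(W), (2,1)(W); every one is W ⇒ L
(3,8): moves to (3,7)(W), (3,4)(W), (3,3)(W), (2,7)(W); every one is W ⇒ L
(4,2): moves to (4,1)(W), (3,1)(W); every one is W ⇒ L
(4,8): moves to (4,7)(W), (4,4)(W), (4,3)(W), (3,7)(W); every one is W ⇒ L
(5,4): moves to (0,4)(W), (5,3)(W), (5,0)(W), (4,3)(W); every one is W ⇒ L
(5,6): moves to (0,6)(W), (5,5)(W), (5,2)(W), (5,1)(W), (4,5)(W); every one is W ⇒ L
(6,1): moves to (1,1)(W), (6,0)(W), (5,0)(W); every one is W ⇒ L
(6,3): moves to (1,3)(W), (6,2)(W), (5,2)(W); every one is W ⇒ L
(7,1): moves to (2,1)(W), (7,0)(W), (6,0)(W); every one is W ⇒ L
(7,3): moves to (2,3)(W), (7,2)(W), (6,2)(W); every one is W ⇒ L
(8,1): moves to (3,1)(W), (8,0)(W), (7,0)(W); every one is W ⇒ L
(8,3): moves to (3,3)(W), (8,2)(W), (7,2)(W); every one is W ⇒ L
Every other cell has at least one move into one of the L cells above, so it is W.
L cells per row: a=0: 3, a=1: 3, a=2: 3, a=3: 3, a=4: 3, a=5: 2, a=6: 2, a=7: 2, a=8: 2; total 23.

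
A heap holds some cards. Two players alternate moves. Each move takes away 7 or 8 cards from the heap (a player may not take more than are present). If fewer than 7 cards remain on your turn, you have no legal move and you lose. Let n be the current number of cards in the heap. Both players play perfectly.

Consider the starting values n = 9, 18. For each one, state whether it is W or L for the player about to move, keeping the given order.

9: W, 18: L

Compute win/loss labels from the base case upward. A position with no move is L. Any other position is W if it can reach an L in one move, else L.
n=0: no move → L
n=1: no move → L
n=2: no move → L
n=3: no move → L
n=4: no move → L
n=5: no move → L
n=6: no move → L
n=7: W (go to 0, an L position)
n=8: W (go to 1, an L position)
n=9: W (go to 2, an L position)
n=10: W (go to 3, an L position)
n=11: W (go to 4, an L position)
n=12: W (go to 5, an L position)
n=13: W (go to 6, an L position)
n=14: W (go to 6, an L position)
n=15: L (options 8(W), 7(W) are all W)
n=16: L (options 9(W), 8(W) are all W)
n=17: L (options 10(W), 9(W) are all W)
n=18: L (options 11(W), 10(W) are all W)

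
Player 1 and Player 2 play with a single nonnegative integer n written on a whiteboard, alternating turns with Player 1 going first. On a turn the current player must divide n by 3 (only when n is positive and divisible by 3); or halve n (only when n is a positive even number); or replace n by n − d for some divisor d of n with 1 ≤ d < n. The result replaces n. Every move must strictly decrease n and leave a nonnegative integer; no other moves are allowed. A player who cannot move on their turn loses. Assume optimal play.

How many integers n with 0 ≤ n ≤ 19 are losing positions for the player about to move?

Label each position W (a win for the player to move) or L (a loss). A position with no legal move is L; any other position is W exactly when some move reaches an L, and L when every move reaches a W.
n=0: no move → L
n=1: no move → L
n=2: W (go to 1, an L position)
n=3: W (go to 1, an L position)
n=4: L (options 2(W), 3(W) are all W)
n=5: W (go to 4, an L position)
n=6: W (go to 4, an L position)
n=7: L (sole option 6(W) is W)
n=8: W (go to 4, an L position)
n=9: L (options 3(W), 6(W), 8(W) are all W)
n=10: W (go to 9, an L position)
n=11: L (sole option 10(W) is W)
n=12: W (go to 4, an L position)
n=13: L (sole option 12(W) is W)
n=14: W (go to 7, an L position)
n=15: L (options 5(W), 10(W), 12(W), 14(W) are all W)
n=16: W (go to 15, an L position)
n=17: L (sole option 16(W) is W)
n=18: W (go to 9, an L position)
n=19: L (sole option 18(W) is W)
L entries with 0 ≤ n ≤ 19: n = 0, 1, 4, 7, 9, 11, 13, 15, 17, 19; that makes 10.

10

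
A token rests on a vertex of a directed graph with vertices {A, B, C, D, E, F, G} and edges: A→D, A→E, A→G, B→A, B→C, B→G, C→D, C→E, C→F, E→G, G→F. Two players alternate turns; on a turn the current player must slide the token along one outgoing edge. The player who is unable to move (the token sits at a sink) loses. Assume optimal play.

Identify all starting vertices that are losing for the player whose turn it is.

Classify positions by backward induction: terminal positions (no move available) are L. From any other position, the mover wins iff some move reaches an L.
Every edge goes from a vertex to one that appears earlier in the order D, F, G, E, C, A, B, so processing vertices in that order labels each vertex after all of its successors.
D: no outgoing edge → L
F: no outgoing edge → L
G: W (go to F, an L position)
E: L (sole option G(W) is W)
C: W (go to E, an L position)
A: W (go to E, an L position)
B: L (options A(W), C(W), G(W) are all W)
The losing starting vertices are exactly the entries labelled L in this table (4 of them).

B, D, E, F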